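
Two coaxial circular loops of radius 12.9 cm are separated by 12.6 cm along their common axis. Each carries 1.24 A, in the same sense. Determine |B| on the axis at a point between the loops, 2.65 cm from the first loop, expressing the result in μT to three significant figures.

Each loop contributes B = μ₀IR²/[2(R²+z²)^(3/2)] on the axis, with z measured from that loop.
Loop 1 (z = 0.0265 m): B₁ = 5.68×10⁻⁶ T. Loop 2 (z = 0.0995 m): B₂ = 3.00×10⁻⁶ T.
The fields add: B = B₁ + B₂ = 8.68×10⁻⁶ T.

B ≈ 8.68 μT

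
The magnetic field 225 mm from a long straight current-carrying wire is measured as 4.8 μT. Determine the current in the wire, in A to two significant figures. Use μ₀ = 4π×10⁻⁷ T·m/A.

I ≈ 5.4 A

For a long straight wire B = μ₀I/(2πd), so I = 2πdB/μ₀.
I = 2π × 0.225 × 4.80×10⁻⁶ / (4π×10⁻⁷) = 5.40 A.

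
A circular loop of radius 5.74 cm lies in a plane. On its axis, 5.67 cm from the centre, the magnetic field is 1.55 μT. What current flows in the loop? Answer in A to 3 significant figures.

I ≈ 0.393 A

On the axis of a loop, B = μ₀IR²/[2(R²+z²)^(3/2)], so I = 2B(R²+z²)^(3/2)/(μ₀R²).
R² + z² = 0.003295 + 0.003215 = 0.00651 m²; raised to 3/2 gives 5.25×10⁻⁴ m³.
I = 2 × 1.55×10⁻⁶ × 5.25×10⁻⁴ / (1.26×10⁻⁶ × 0.003295) = 0.393 A.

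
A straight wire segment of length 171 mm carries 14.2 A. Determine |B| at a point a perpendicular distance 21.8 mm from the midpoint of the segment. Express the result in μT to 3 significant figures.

B ≈ 126 μT

For a finite straight segment, B = (μ₀I/4πd)(sinθ₁ + sinθ₂), where θ₁, θ₂ are the angles from the perpendicular to each end.
The perpendicular from the point meets the wire at its midpoint, so each end is L/2 = 0.0855 m away along the wire.
sinθ₁ = 0.0855/√(0.0855²+0.0218²) = 0.9690; sinθ₂ = 0.0855/√(0.0855²+0.0218²) = 0.9690.
B = (4π×10⁻⁷ × 14.2) / (4π × 0.0218) × (0.9690 + 0.9690) = 1.26×10⁻⁴ T.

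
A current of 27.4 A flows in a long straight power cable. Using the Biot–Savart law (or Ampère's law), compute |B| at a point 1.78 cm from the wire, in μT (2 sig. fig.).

For an infinitely long straight wire, B = μ₀I/(2πd).
B = (4π×10⁻⁷ × 27.4) / (2π × 0.0178) = 3.08×10⁻⁴ T.

B ≈ 310 μT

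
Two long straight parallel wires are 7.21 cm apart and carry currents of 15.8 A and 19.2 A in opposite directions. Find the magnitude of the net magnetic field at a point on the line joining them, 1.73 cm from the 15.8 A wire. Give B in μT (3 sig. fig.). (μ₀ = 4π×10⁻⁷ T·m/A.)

B ≈ 253 μT

Each long wire gives B = μ₀I/(2πd). Distances are d₁ = 0.0173 m and d₂ = 0.0548 m.
B₁ = 1.83×10⁻⁴ T, B₂ = 7.01×10⁻⁵ T.
Between antiparallel currents both contributions point the same way, so they add. B = B₁ + B₂ = 1.83×10⁻⁴ + 7.01×10⁻⁵ = 2.53×10⁻⁴ T.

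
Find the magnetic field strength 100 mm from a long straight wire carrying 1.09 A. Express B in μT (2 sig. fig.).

B ≈ 2.2 μT

For an infinitely long straight wire, B = μ₀I/(2πd).
B = (4π×10⁻⁷ × 1.09) / (2π × 0.1) = 2.18×10⁻⁶ T.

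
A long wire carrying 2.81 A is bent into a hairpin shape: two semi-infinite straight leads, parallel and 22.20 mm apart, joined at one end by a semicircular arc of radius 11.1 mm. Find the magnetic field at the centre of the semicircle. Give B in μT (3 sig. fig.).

The semicircular arc contributes B_arc = μ₀I·π/(4πR) = μ₀I/(4R) = 7.95×10⁻⁵ T.
Each semi-infinite lead is at perpendicular distance R = 0.0111 m from the centre, with the perpendicular foot at its near end, so it contributes μ₀I/(4πR); both point the same way, together 5.06×10⁻⁵ T.
Arc and leads all point the same direction: B = 7.95×10⁻⁵ + 5.06×10⁻⁵ = 1.30×10⁻⁴ T.

B ≈ 130 μT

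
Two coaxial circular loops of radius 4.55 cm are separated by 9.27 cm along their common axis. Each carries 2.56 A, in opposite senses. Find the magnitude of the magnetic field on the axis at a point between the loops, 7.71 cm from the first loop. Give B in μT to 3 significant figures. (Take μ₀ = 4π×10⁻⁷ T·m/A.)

Each loop contributes B = μ₀IR²/[2(R²+z²)^(3/2)] on the axis, with z measured from that loop.
Loop 1 (z = 0.0771 m): B₁ = 4.64×10⁻⁶ T. Loop 2 (z = 0.0156 m): B₂ = 2.99×10⁻⁵ T.
The fields oppose: B = |B₁ − B₂| = 2.53×10⁻⁵ T.

B ≈ 25.3 μT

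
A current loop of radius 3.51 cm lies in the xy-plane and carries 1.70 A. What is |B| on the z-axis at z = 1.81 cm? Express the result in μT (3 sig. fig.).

B ≈ 21.4 μT

On the axis of a circular loop, B = μ₀IR² / [2(R²+z²)^(3/2)].
R² + z² = (0.0351)² + (0.0181)² = 0.00156 m², and (R²+z²)^(3/2) = 6.16×10⁻⁵ m³.
B = (4π×10⁻⁷ × 1.70 × 0.001232) / (2 × 6.16×10⁻⁵) = 2.14×10⁻⁵ T.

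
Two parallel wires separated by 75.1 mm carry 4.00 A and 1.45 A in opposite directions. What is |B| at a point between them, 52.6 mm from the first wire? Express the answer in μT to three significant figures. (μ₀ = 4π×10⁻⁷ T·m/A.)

B ≈ 28.1 μT

Each long wire gives B = μ₀I/(2πd). Distances are d₁ = 0.0526 m and d₂ = 0.0225 m.
B₁ = 1.52×10⁻⁵ T, B₂ = 1.29×10⁻⁵ T.
Between antiparallel currents both contributions point the same way, so they add. B = B₁ + B₂ = 1.52×10⁻⁵ + 1.29×10⁻⁵ = 2.81×10⁻⁵ T.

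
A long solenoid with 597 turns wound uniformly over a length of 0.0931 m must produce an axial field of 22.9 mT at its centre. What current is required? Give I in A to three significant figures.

Inside a long solenoid B = μ₀nI with n = 6412 m⁻¹, so I = B/(μ₀n).
I = 2.29×10⁻² / (4π×10⁻⁷ × 6412) = 2.84 A.

I ≈ 2.84 A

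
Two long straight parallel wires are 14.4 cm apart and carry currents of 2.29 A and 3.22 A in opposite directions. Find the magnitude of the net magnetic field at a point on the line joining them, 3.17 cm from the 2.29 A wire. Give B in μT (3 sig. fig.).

Each long wire gives B = μ₀I/(2πd). Distances are d₁ = 0.0317 m and d₂ = 0.1123 m.
B₁ = 1.44×10⁻⁵ T, B₂ = 5.73×10⁻⁶ T.
Between antiparallel currents both contributions point the same way, so they add. B = B₁ + B₂ = 1.44×10⁻⁵ + 5.73×10⁻⁶ = 2.02×10⁻⁵ T.

B ≈ 20.2 μT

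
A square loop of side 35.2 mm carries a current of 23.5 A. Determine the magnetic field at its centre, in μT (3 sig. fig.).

B ≈ 755 μT

Each side is a finite straight segment at perpendicular distance d = a/(2 tan(π/4)) = 0.0176 m from the centre, with end-angles ±π/4.
One side contributes B₁ = (μ₀I/4πd)·2 sin(π/4) = 1.89×10⁻⁴ T.
All 4 sides add in the same direction: B = 4 × 1.89×10⁻⁴ = 7.55×10⁻⁴ T.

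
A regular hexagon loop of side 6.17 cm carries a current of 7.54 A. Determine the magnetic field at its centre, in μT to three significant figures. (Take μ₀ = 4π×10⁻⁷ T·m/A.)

B ≈ 84.7 μT

Each side is a finite straight segment at perpendicular distance d = a/(2 tan(π/6)) = 0.05343 m from the centre, with end-angles ±π/6.
One side contributes B₁ = (μ₀I/4πd)·2 sin(π/6) = 1.41×10⁻⁵ T.
All 6 sides add in the same direction: B = 6 × 1.41×10⁻⁵ = 8.47×10⁻⁵ T.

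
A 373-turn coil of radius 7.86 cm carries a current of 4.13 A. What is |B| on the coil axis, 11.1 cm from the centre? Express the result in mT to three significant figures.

For an N-turn flat coil, B = Nμ₀IR²/[2(R²+z²)^(3/2)] with R = 0.0786 m, z = 0.111 m.
B = 373 × 6.37×10⁻⁶ T = 2.38×10⁻³ T.

B ≈ 2.38 mT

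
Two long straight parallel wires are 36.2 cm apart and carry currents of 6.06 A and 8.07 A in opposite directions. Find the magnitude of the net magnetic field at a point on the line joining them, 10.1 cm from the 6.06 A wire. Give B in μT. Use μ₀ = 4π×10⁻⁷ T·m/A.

Each long wire gives B = μ₀I/(2πd). Distances are d₁ = 0.101 m and d₂ = 0.261 m.
B₁ = 1.20×10⁻⁵ T, B₂ = 6.18×10⁻⁶ T.
Between antiparallel currents both contributions point the same way, so they add. B = B₁ + B₂ = 1.20×10⁻⁵ + 6.18×10⁻⁶ = 1.82×10⁻⁵ T.

B ≈ 18.2 μT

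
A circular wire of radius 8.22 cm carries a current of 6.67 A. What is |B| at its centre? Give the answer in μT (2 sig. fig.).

At the centre of a circular loop the Biot–Savart law gives B = μ₀I/(2R).
B = (4π×10⁻⁷ × 6.67) / (2 × 0.0822) = 5.10×10⁻⁵ T.

B ≈ 51 μT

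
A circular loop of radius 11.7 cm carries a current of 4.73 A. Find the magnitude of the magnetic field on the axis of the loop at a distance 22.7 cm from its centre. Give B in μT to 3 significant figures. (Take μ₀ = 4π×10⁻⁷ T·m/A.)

B ≈ 2.44 μT

On the axis of a circular loop, B = μ₀IR² / [2(R²+z²)^(3/2)].
R² + z² = (0.117)² + (0.227)² = 0.06522 m², and (R²+z²)^(3/2) = 1.67×10⁻² m³.
B = (4π×10⁻⁷ × 4.73 × 0.01369) / (2 × 1.67×10⁻²) = 2.44×10⁻⁶ T.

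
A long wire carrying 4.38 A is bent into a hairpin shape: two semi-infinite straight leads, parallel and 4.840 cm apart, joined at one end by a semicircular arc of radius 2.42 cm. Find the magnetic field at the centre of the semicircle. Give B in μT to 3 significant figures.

B ≈ 93.1 μT

The semicircular arc contributes B_arc = μ₀I·π/(4πR) = μ₀I/(4R) = 5.69×10⁻⁵ T.
Each semi-infinite lead is at perpendicular distance R = 0.0242 m from the centre, with the perpendicular foot at its near end, so it contributes μ₀I/(4πR); both point the same way, together 3.62×10⁻⁵ T.
Arc and leads all point the same direction: B = 5.69×10⁻⁵ + 3.62×10⁻⁵ = 9.31×10⁻⁵ T.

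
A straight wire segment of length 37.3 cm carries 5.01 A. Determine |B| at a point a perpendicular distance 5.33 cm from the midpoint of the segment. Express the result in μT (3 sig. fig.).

For a finite straight segment, B = (μ₀I/4πd)(sinθ₁ + sinθ₂), where θ₁, θ₂ are the angles from the perpendicular to each end.
The perpendicular from the point meets the wire at its midpoint, so each end is L/2 = 0.1865 m away along the wire.
sinθ₁ = 0.1865/√(0.1865²+0.0533²) = 0.9615; sinθ₂ = 0.1865/√(0.1865²+0.0533²) = 0.9615.
B = (4π×10⁻⁷ × 5.01) / (4π × 0.0533) × (0.9615 + 0.9615) = 1.81×10⁻⁵ T.

B ≈ 18.1 μT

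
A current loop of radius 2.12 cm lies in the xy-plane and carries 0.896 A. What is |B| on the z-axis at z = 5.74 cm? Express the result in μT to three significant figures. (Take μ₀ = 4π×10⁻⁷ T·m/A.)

B ≈ 1.10 μT

On the axis of a circular loop, B = μ₀IR² / [2(R²+z²)^(3/2)].
R² + z² = (0.0212)² + (0.0574)² = 0.003744 m², and (R²+z²)^(3/2) = 2.29×10⁻⁴ m³.
B = (4π×10⁻⁷ × 0.896 × 0.0004494) / (2 × 2.29×10⁻⁴) = 1.10×10⁻⁶ T.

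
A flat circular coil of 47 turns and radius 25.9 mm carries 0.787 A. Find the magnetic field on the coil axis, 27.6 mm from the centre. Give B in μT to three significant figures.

B ≈ 288 μT

For an N-turn flat coil, B = Nμ₀IR²/[2(R²+z²)^(3/2)] with R = 0.0259 m, z = 0.0276 m.
B = 47 × 6.12×10⁻⁶ T = 2.88×10⁻⁴ T.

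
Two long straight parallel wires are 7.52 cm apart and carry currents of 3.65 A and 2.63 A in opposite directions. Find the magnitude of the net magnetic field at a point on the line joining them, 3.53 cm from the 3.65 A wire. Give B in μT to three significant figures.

B ≈ 33.9 μT

Each long wire gives B = μ₀I/(2πd). Distances are d₁ = 0.0353 m and d₂ = 0.0399 m.
B₁ = 2.07×10⁻⁵ T, B₂ = 1.32×10⁻⁵ T.
Between antiparallel currents both contributions point the same way, so they add. B = B₁ + B₂ = 2.07×10⁻⁵ + 1.32×10⁻⁵ = 3.39×10⁻⁵ T.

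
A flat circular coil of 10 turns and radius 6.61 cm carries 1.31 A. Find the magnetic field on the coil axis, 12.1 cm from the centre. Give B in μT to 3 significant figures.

B ≈ 13.7 μT

For an N-turn flat coil, B = Nμ₀IR²/[2(R²+z²)^(3/2)] with R = 0.0661 m, z = 0.121 m.
B = 10 × 1.37×10⁻⁶ T = 1.37×10⁻⁵ T.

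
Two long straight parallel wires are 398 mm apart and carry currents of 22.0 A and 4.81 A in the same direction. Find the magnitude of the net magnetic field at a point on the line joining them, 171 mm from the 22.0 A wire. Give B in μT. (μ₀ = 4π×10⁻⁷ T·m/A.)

Each long wire gives B = μ₀I/(2πd). Distances are d₁ = 0.171 m and d₂ = 0.227 m.
B₁ = 2.57×10⁻⁵ T, B₂ = 4.24×10⁻⁶ T.
Between parallel currents the two contributions point in opposite directions, so they subtract. B = |B₁ − B₂| = |2.57×10⁻⁵ − 4.24×10⁻⁶| = 2.15×10⁻⁵ T.

B ≈ 21.5 μT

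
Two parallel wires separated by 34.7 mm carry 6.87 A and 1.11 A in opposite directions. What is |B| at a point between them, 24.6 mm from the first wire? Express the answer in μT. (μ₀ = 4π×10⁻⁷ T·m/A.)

B ≈ 77.8 μT

Each long wire gives B = μ₀I/(2πd). Distances are d₁ = 0.0246 m and d₂ = 0.0101 m.
B₁ = 5.59×10⁻⁵ T, B₂ = 2.20×10⁻⁵ T.
Between antiparallel currents both contributions point the same way, so they add. B = B₁ + B₂ = 5.59×10⁻⁵ + 2.20×10⁻⁵ = 7.78×10⁻⁵ T.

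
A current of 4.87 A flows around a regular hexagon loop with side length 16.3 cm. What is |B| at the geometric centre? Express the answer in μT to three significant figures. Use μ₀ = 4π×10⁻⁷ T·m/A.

B ≈ 20.7 μT

Each side is a finite straight segment at perpendicular distance d = a/(2 tan(π/6)) = 0.1412 m from the centre, with end-angles ±π/6.
One side contributes B₁ = (μ₀I/4πd)·2 sin(π/6) = 3.45×10⁻⁶ T.
All 6 sides add in the same direction: B = 6 × 3.45×10⁻⁶ = 2.07×10⁻⁵ T.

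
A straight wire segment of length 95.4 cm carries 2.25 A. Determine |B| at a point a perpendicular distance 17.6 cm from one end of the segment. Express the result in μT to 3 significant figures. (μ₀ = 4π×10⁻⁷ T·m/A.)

B ≈ 1.26 μT

For a finite straight segment, B = (μ₀I/4πd)(sinθ₁ + sinθ₂), where θ₁, θ₂ are the angles from the perpendicular to each end.
The perpendicular foot is at one end, so the two end-offsets along the wire are 0 and L = 0.954 m.
sinθ₁ = 0/√(0²+0.176²) = 0.0000; sinθ₂ = 0.954/√(0.954²+0.176²) = 0.9834.
B = (4π×10⁻⁷ × 2.25) / (4π × 0.176) × (0.0000 + 0.9834) = 1.26×10⁻⁶ T.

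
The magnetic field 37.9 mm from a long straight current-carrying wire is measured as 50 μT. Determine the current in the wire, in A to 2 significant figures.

For a long straight wire B = μ₀I/(2πd), so I = 2πdB/μ₀.
I = 2π × 0.0379 × 5.00×10⁻⁵ / (4π×10⁻⁷) = 9.47 A.

I ≈ 9.5 A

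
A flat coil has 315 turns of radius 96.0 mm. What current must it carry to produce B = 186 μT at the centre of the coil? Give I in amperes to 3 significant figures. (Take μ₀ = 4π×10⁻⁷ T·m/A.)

For an N-turn coil, B = Nμ₀I/(2R) with R = 0.096 m, so I = 2RB/(Nμ₀) = 2 × 0.096 × 1.86×10⁻⁴ / (315 × 4π×10⁻⁷) = 9.02×10⁻² A.

I ≈ 0.0902 A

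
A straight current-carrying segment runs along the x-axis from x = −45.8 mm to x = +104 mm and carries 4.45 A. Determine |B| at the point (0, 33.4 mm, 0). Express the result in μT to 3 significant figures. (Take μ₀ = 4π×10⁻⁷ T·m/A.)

For a finite straight segment, B = (μ₀I/4πd)(sinθ₁ + sinθ₂), where θ₁, θ₂ are the angles from the perpendicular to each end.
The perpendicular distance is d = 0.0334 m; the end-offsets along the wire are a = 0.0458 m and b = 0.104 m.
sinθ₁ = 0.0458/√(0.0458²+0.0334²) = 0.8080; sinθ₂ = 0.104/√(0.104²+0.0334²) = 0.9521.
B = (4π×10⁻⁷ × 4.45) / (4π × 0.0334) × (0.8080 + 0.9521) = 2.35×10⁻⁵ T.

B ≈ 23.5 μT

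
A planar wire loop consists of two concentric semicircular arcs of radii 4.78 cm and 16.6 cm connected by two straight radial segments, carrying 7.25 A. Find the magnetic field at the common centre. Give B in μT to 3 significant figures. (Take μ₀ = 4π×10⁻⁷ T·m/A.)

The radial connectors point toward the centre, so dl × r̂ = 0 and they contribute nothing.
Each semicircle gives μ₀I/(4R): inner arc 4.76×10⁻⁵ T, outer arc 1.37×10⁻⁵ T.
The two arcs carry current in opposite angular senses, so their fields oppose: B = |4.76×10⁻⁵ − 1.37×10⁻⁵| = 3.39×10⁻⁵ T.

B ≈ 33.9 μT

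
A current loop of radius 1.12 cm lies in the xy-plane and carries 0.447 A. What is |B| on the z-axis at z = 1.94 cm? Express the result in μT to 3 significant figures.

On the axis of a circular loop, B = μ₀IR² / [2(R²+z²)^(3/2)].
R² + z² = (0.0112)² + (0.0194)² = 0.0005018 m², and (R²+z²)^(3/2) = 1.12×10⁻⁵ m³.
B = (4π×10⁻⁷ × 0.447 × 0.0001254) / (2 × 1.12×10⁻⁵) = 3.13×10⁻⁶ T.

B ≈ 3.13 μT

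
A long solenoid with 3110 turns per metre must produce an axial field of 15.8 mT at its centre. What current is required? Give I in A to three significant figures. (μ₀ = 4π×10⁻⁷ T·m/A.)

I ≈ 4.04 A

Inside a long solenoid B = μ₀nI with n = 3110 m⁻¹, so I = B/(μ₀n).
I = 1.58×10⁻² / (4π×10⁻⁷ × 3110) = 4.04 A.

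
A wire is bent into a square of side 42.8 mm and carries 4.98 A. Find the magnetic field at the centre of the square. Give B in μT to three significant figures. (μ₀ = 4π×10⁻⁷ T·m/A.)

Each side is a finite straight segment at perpendicular distance d = a/(2 tan(π/4)) = 0.0214 m from the centre, with end-angles ±π/4.
One side contributes B₁ = (μ₀I/4πd)·2 sin(π/4) = 3.29×10⁻⁵ T.
All 4 sides add in the same direction: B = 4 × 3.29×10⁻⁵ = 1.32×10⁻⁴ T.

B ≈ 132 μT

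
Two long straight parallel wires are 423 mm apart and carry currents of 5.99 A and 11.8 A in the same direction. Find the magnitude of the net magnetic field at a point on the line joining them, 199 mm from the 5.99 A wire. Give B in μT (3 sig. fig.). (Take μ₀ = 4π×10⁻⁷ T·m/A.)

B ≈ 4.52 μT

Each long wire gives B = μ₀I/(2πd). Distances are d₁ = 0.199 m and d₂ = 0.224 m.
B₁ = 6.02×10⁻⁶ T, B₂ = 1.05×10⁻⁵ T.
Between parallel currents the two contributions point in opposite directions, so they subtract. B = |B₁ − B₂| = |6.02×10⁻⁶ − 1.05×10⁻⁵| = 4.52×10⁻⁶ T.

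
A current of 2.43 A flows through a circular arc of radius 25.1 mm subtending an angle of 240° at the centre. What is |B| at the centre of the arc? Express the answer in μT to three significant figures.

B ≈ 40.6 μT

The Biot–Savart field of a circular arc at its centre is B = μ₀Iφ/(4πR), with φ = 4.189 rad.
B = (4π×10⁻⁷ × 2.43 × 4.189) / (4π × 0.0251) = 4.06×10⁻⁵ T.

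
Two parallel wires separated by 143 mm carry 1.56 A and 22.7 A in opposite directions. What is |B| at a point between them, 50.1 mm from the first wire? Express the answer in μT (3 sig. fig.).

B ≈ 55.1 μT

Each long wire gives B = μ₀I/(2πd). Distances are d₁ = 0.0501 m and d₂ = 0.0929 m.
B₁ = 6.23×10⁻⁶ T, B₂ = 4.89×10⁻⁵ T.
Between antiparallel currents both contributions point the same way, so they add. B = B₁ + B₂ = 6.23×10⁻⁶ + 4.89×10⁻⁵ = 5.51×10⁻⁵ T.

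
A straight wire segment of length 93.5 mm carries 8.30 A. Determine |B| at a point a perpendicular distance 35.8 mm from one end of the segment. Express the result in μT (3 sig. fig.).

B ≈ 21.7 μT

For a finite straight segment, B = (μ₀I/4πd)(sinθ₁ + sinθ₂), where θ₁, θ₂ are the angles from the perpendicular to each end.
The perpendicular foot is at one end, so the two end-offsets along the wire are 0 and L = 0.0935 m.
sinθ₁ = 0/√(0²+0.0358²) = 0.0000; sinθ₂ = 0.0935/√(0.0935²+0.0358²) = 0.9339.
B = (4π×10⁻⁷ × 8.30) / (4π × 0.0358) × (0.0000 + 0.9339) = 2.17×10⁻⁵ T.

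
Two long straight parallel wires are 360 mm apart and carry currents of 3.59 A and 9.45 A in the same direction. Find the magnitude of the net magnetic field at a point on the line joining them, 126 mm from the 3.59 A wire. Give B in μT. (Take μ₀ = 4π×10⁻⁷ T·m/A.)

Each long wire gives B = μ₀I/(2πd). Distances are d₁ = 0.126 m and d₂ = 0.234 m.
B₁ = 5.70×10⁻⁶ T, B₂ = 8.08×10⁻⁶ T.
Between parallel currents the two contributions point in opposite directions, so they subtract. B = |B₁ − B₂| = |5.70×10⁻⁶ − 8.08×10⁻⁶| = 2.38×10⁻⁶ T.

B ≈ 2.38 μT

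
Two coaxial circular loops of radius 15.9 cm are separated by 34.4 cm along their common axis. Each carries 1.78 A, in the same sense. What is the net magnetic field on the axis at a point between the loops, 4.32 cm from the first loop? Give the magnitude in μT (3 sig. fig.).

B ≈ 7.04 μT

Each loop contributes B = μ₀IR²/[2(R²+z²)^(3/2)] on the axis, with z measured from that loop.
Loop 1 (z = 0.0432 m): B₁ = 6.32×10⁻⁶ T. Loop 2 (z = 0.3008 m): B₂ = 7.18×10⁻⁷ T.
The fields add: B = B₁ + B₂ = 7.04×10⁻⁶ T.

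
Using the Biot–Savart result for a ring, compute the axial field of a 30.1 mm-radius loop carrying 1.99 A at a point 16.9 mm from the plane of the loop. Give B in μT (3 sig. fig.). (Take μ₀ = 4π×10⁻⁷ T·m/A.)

B ≈ 27.5 μT

On the axis of a circular loop, B = μ₀IR² / [2(R²+z²)^(3/2)].
R² + z² = (0.0301)² + (0.0169)² = 0.001192 m², and (R²+z²)^(3/2) = 4.11×10⁻⁵ m³.
B = (4π×10⁻⁷ × 1.99 × 0.000906) / (2 × 4.11×10⁻⁵) = 2.75×10⁻⁵ T.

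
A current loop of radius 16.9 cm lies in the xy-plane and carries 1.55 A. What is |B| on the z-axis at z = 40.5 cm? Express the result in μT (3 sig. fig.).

On the axis of a circular loop, B = μ₀IR² / [2(R²+z²)^(3/2)].
R² + z² = (0.169)² + (0.405)² = 0.1926 m², and (R²+z²)^(3/2) = 8.45×10⁻² m³.
B = (4π×10⁻⁷ × 1.55 × 0.02856) / (2 × 8.45×10⁻²) = 3.29×10⁻⁷ T.

B ≈ 0.329 μT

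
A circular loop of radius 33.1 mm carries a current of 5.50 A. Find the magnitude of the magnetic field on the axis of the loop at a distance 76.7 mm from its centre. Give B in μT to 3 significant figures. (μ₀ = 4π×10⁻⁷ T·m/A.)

B ≈ 6.49 μT

On the axis of a circular loop, B = μ₀IR² / [2(R²+z²)^(3/2)].
R² + z² = (0.0331)² + (0.0767)² = 0.006979 m², and (R²+z²)^(3/2) = 5.83×10⁻⁴ m³.
B = (4π×10⁻⁷ × 5.50 × 0.001096) / (2 × 5.83×10⁻⁴) = 6.49×10⁻⁶ T.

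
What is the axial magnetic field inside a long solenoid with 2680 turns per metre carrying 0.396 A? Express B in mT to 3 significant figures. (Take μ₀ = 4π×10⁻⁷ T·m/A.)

B ≈ 1.33 mT

Inside a long solenoid, B = μ₀nI with n = 2680 turns/m.
B = 4π×10⁻⁷ × 2680 × 0.396 = 1.33×10⁻³ T.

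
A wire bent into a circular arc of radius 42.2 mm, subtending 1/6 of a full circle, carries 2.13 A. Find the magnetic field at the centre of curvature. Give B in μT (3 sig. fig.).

B ≈ 5.29 μT

The Biot–Savart field of a circular arc at its centre is B = μ₀Iφ/(4πR), with φ = 1.047 rad.
B = (4π×10⁻⁷ × 2.13 × 1.047) / (4π × 0.0422) = 5.29×10⁻⁶ T.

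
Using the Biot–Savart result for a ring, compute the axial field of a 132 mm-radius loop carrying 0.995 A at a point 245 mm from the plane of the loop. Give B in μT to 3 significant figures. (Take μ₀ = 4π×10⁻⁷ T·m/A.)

On the axis of a circular loop, B = μ₀IR² / [2(R²+z²)^(3/2)].
R² + z² = (0.132)² + (0.245)² = 0.07745 m², and (R²+z²)^(3/2) = 2.16×10⁻² m³.
B = (4π×10⁻⁷ × 0.995 × 0.01742) / (2 × 2.16×10⁻²) = 5.05×10⁻⁷ T.

B ≈ 0.505 μT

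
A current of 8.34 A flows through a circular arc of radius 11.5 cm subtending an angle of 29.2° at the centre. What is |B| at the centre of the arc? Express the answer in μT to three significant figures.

B ≈ 3.70 μT

The Biot–Savart field of a circular arc at its centre is B = μ₀Iφ/(4πR), with φ = 0.5096 rad.
B = (4π×10⁻⁷ × 8.34 × 0.5096) / (4π × 0.115) = 3.70×10⁻⁶ T.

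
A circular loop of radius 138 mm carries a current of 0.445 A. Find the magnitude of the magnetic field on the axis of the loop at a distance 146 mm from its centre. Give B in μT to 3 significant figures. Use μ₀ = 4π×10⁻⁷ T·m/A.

B ≈ 0.657 μT

On the axis of a circular loop, B = μ₀IR² / [2(R²+z²)^(3/2)].
R² + z² = (0.138)² + (0.146)² = 0.04036 m², and (R²+z²)^(3/2) = 8.11×10⁻³ m³.
B = (4π×10⁻⁷ × 0.445 × 0.01904) / (2 × 8.11×10⁻³) = 6.57×10⁻⁷ T.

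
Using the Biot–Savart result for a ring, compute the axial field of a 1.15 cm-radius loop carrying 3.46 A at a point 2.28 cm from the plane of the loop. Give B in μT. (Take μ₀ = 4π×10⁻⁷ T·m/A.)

On the axis of a circular loop, B = μ₀IR² / [2(R²+z²)^(3/2)].
R² + z² = (0.0115)² + (0.0228)² = 0.0006521 m², and (R²+z²)^(3/2) = 1.67×10⁻⁵ m³.
B = (4π×10⁻⁷ × 3.46 × 0.0001322) / (2 × 1.67×10⁻⁵) = 1.73×10⁻⁵ T.

B ≈ 17.3 μT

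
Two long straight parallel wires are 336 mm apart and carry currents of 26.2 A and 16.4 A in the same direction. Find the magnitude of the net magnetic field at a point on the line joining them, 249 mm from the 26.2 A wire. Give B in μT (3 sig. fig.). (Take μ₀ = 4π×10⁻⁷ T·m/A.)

Each long wire gives B = μ₀I/(2πd). Distances are d₁ = 0.249 m and d₂ = 0.087 m.
B₁ = 2.10×10⁻⁵ T, B₂ = 3.77×10⁻⁵ T.
Between parallel currents the two contributions point in opposite directions, so they subtract. B = |B₁ − B₂| = |2.10×10⁻⁵ − 3.77×10⁻⁵| = 1.67×10⁻⁵ T.

B ≈ 16.7 μT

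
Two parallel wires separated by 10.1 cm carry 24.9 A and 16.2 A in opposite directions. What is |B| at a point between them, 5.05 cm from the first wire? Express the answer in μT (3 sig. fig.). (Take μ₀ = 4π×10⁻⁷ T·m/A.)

B ≈ 163 μT

Each long wire gives B = μ₀I/(2πd). Distances are d₁ = 0.0505 m and d₂ = 0.0505 m.
B₁ = 9.86×10⁻⁵ T, B₂ = 6.42×10⁻⁵ T.
Between antiparallel currents both contributions point the same way, so they add. B = B₁ + B₂ = 9.86×10⁻⁵ + 6.42×10⁻⁵ = 1.63×10⁻⁴ T.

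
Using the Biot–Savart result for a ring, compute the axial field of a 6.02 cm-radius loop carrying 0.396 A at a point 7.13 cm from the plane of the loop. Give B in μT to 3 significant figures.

On the axis of a circular loop, B = μ₀IR² / [2(R²+z²)^(3/2)].
R² + z² = (0.0602)² + (0.0713)² = 0.008708 m², and (R²+z²)^(3/2) = 8.13×10⁻⁴ m³.
B = (4π×10⁻⁷ × 0.396 × 0.003624) / (2 × 8.13×10⁻⁴) = 1.11×10⁻⁶ T.

B ≈ 1.11 μT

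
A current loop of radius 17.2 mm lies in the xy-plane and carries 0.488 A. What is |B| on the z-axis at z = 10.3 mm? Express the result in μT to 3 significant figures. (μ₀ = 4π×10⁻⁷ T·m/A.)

B ≈ 11.3 μT

On the axis of a circular loop, B = μ₀IR² / [2(R²+z²)^(3/2)].
R² + z² = (0.0172)² + (0.0103)² = 0.0004019 m², and (R²+z²)^(3/2) = 8.06×10⁻⁶ m³.
B = (4π×10⁻⁷ × 0.488 × 0.0002958) / (2 × 8.06×10⁻⁶) = 1.13×10⁻⁵ T.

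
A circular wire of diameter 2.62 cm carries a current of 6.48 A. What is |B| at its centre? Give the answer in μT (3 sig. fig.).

B ≈ 311 μT

At the centre of a circular loop the Biot–Savart law gives B = μ₀I/(2R) (so R = 0.0131 m).
B = (4π×10⁻⁷ × 6.48) / (2 × 0.0131) = 3.11×10⁻⁴ T.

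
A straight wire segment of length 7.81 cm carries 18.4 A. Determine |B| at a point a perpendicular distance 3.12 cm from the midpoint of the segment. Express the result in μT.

B ≈ 92.1 μT

For a finite straight segment, B = (μ₀I/4πd)(sinθ₁ + sinθ₂), where θ₁, θ₂ are the angles from the perpendicular to each end.
The perpendicular from the point meets the wire at its midpoint, so each end is L/2 = 0.03905 m away along the wire.
sinθ₁ = 0.03905/√(0.03905²+0.0312²) = 0.7813; sinθ₂ = 0.03905/√(0.03905²+0.0312²) = 0.7813.
B = (4π×10⁻⁷ × 18.4) / (4π × 0.0312) × (0.7813 + 0.7813) = 9.21×10⁻⁵ T.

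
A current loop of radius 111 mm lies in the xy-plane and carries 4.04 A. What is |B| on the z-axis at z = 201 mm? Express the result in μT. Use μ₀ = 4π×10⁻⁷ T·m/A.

On the axis of a circular loop, B = μ₀IR² / [2(R²+z²)^(3/2)].
R² + z² = (0.111)² + (0.201)² = 0.05272 m², and (R²+z²)^(3/2) = 1.21×10⁻² m³.
B = (4π×10⁻⁷ × 4.04 × 0.01232) / (2 × 1.21×10⁻²) = 2.58×10⁻⁶ T.

B ≈ 2.58 μT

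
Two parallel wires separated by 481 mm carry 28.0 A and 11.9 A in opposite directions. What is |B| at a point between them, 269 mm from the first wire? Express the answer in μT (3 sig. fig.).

B ≈ 32.0 μT

Each long wire gives B = μ₀I/(2πd). Distances are d₁ = 0.269 m and d₂ = 0.212 m.
B₁ = 2.08×10⁻⁵ T, B₂ = 1.12×10⁻⁵ T.
Between antiparallel currents both contributions point the same way, so they add. B = B₁ + B₂ = 2.08×10⁻⁵ + 1.12×10⁻⁵ = 3.20×10⁻⁵ T.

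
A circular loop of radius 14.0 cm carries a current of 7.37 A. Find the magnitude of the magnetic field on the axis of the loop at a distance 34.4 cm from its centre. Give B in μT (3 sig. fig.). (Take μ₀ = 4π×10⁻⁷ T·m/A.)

On the axis of a circular loop, B = μ₀IR² / [2(R²+z²)^(3/2)].
R² + z² = (0.14)² + (0.344)² = 0.1379 m², and (R²+z²)^(3/2) = 5.12×10⁻² m³.
B = (4π×10⁻⁷ × 7.37 × 0.0196) / (2 × 5.12×10⁻²) = 1.77×10⁻⁶ T.

B ≈ 1.77 μT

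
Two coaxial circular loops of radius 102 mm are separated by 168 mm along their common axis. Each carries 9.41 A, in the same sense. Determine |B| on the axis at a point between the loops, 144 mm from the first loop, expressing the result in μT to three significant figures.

B ≈ 64.7 μT

Each loop contributes B = μ₀IR²/[2(R²+z²)^(3/2)] on the axis, with z measured from that loop.
Loop 1 (z = 0.144 m): B₁ = 1.12×10⁻⁵ T. Loop 2 (z = 0.024 m): B₂ = 5.35×10⁻⁵ T.
The fields add: B = B₁ + B₂ = 6.47×10⁻⁵ T.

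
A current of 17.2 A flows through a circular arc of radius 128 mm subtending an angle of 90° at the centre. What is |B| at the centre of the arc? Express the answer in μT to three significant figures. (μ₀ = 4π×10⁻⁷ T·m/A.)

B ≈ 21.1 μT

The Biot–Savart field of a circular arc at its centre is B = μ₀Iφ/(4πR), with φ = 1.571 rad.
B = (4π×10⁻⁷ × 17.2 × 1.571) / (4π × 0.128) = 2.11×10⁻⁵ T.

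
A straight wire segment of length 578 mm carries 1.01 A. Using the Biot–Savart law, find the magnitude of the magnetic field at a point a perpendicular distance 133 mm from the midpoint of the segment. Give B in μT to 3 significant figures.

For a finite straight segment, B = (μ₀I/4πd)(sinθ₁ + sinθ₂), where θ₁, θ₂ are the angles from the perpendicular to each end.
The perpendicular from the point meets the wire at its midpoint, so each end is L/2 = 0.289 m away along the wire.
sinθ₁ = 0.289/√(0.289²+0.133²) = 0.9084; sinθ₂ = 0.289/√(0.289²+0.133²) = 0.9084.
B = (4π×10⁻⁷ × 1.01) / (4π × 0.133) × (0.9084 + 0.9084) = 1.38×10⁻⁶ T.

B ≈ 1.38 μT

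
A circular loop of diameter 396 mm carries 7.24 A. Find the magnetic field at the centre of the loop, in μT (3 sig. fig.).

B ≈ 23.0 μT

At the centre of a circular loop the Biot–Savart law gives B = μ₀I/(2R) (so R = 0.198 m).
B = (4π×10⁻⁷ × 7.24) / (2 × 0.198) = 2.30×10⁻⁵ T.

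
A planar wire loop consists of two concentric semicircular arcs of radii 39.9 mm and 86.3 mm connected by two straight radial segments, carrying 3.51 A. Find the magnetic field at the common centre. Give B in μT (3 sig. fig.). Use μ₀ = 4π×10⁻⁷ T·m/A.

The radial connectors point toward the centre, so dl × r̂ = 0 and they contribute nothing.
Each semicircle gives μ₀I/(4R): inner arc 2.76×10⁻⁵ T, outer arc 1.28×10⁻⁵ T.
The two arcs carry current in opposite angular senses, so their fields oppose: B = |2.76×10⁻⁵ − 1.28×10⁻⁵| = 1.49×10⁻⁵ T.

B ≈ 14.9 μT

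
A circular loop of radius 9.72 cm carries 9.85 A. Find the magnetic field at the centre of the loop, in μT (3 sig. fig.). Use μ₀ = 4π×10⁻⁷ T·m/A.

At the centre of a circular loop the Biot–Savart law gives B = μ₀I/(2R).
B = (4π×10⁻⁷ × 9.85) / (2 × 0.0972) = 6.37×10⁻⁵ T.

B ≈ 63.7 μT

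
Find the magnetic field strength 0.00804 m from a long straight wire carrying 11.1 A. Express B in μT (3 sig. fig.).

B ≈ 276 μT

For an infinitely long straight wire, B = μ₀I/(2πd).
B = (4π×10⁻⁷ × 11.1) / (2π × 0.00804) = 2.76×10⁻⁴ T.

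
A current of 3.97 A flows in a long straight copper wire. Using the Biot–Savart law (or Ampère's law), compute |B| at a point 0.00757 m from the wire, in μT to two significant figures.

B ≈ 100 μT

For an infinitely long straight wire, B = μ₀I/(2πd).
B = (4π×10⁻⁷ × 3.97) / (2π × 0.00757) = 1.05×10⁻⁴ T.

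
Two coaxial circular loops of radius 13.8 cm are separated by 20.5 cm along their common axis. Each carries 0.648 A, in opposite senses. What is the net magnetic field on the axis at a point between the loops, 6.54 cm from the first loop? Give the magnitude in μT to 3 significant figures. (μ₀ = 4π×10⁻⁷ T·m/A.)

B ≈ 1.15 μT

Each loop contributes B = μ₀IR²/[2(R²+z²)^(3/2)] on the axis, with z measured from that loop.
Loop 1 (z = 0.0654 m): B₁ = 2.18×10⁻⁶ T. Loop 2 (z = 0.1396 m): B₂ = 1.03×10⁻⁶ T.
The fields oppose: B = |B₁ − B₂| = 1.15×10⁻⁶ T.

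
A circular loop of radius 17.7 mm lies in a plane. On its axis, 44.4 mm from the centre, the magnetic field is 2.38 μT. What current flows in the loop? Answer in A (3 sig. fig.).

I ≈ 1.32 A

On the axis of a loop, B = μ₀IR²/[2(R²+z²)^(3/2)], so I = 2B(R²+z²)^(3/2)/(μ₀R²).
R² + z² = 0.0003133 + 0.001971 = 0.002285 m²; raised to 3/2 gives 1.09×10⁻⁴ m³.
I = 2 × 2.38×10⁻⁶ × 1.09×10⁻⁴ / (1.26×10⁻⁶ × 0.0003133) = 1.32 A.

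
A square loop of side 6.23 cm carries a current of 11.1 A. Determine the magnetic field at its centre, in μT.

B ≈ 202 μT

Each side is a finite straight segment at perpendicular distance d = a/(2 tan(π/4)) = 0.03115 m from the centre, with end-angles ±π/4.
One side contributes B₁ = (μ₀I/4πd)·2 sin(π/4) = 5.04×10⁻⁵ T.
All 4 sides add in the same direction: B = 4 × 5.04×10⁻⁵ = 2.02×10⁻⁴ T.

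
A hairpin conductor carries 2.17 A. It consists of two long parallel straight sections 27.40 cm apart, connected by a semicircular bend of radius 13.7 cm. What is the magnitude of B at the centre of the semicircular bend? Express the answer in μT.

The semicircular arc contributes B_arc = μ₀I·π/(4πR) = μ₀I/(4R) = 4.98×10⁻⁶ T.
Each semi-infinite lead is at perpendicular distance R = 0.137 m from the centre, with the perpendicular foot at its near end, so it contributes μ₀I/(4πR); both point the same way, together 3.17×10⁻⁶ T.
Arc and leads all point the same direction: B = 4.98×10⁻⁶ + 3.17×10⁻⁶ = 8.14×10⁻⁶ T.

B ≈ 8.14 μT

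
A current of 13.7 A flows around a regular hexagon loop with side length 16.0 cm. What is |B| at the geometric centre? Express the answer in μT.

Each side is a finite straight segment at perpendicular distance d = a/(2 tan(π/6)) = 0.1386 m from the centre, with end-angles ±π/6.
One side contributes B₁ = (μ₀I/4πd)·2 sin(π/6) = 9.89×10⁻⁶ T.
All 6 sides add in the same direction: B = 6 × 9.89×10⁻⁶ = 5.93×10⁻⁵ T.

B ≈ 59.3 μT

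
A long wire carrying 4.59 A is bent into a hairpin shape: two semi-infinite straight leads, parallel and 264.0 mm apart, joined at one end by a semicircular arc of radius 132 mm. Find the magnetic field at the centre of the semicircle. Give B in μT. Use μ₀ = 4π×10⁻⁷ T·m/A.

The semicircular arc contributes B_arc = μ₀I·π/(4πR) = μ₀I/(4R) = 1.09×10⁻⁵ T.
Each semi-infinite lead is at perpendicular distance R = 0.132 m from the centre, with the perpendicular foot at its near end, so it contributes μ₀I/(4πR); both point the same way, together 6.95×10⁻⁶ T.
Arc and leads all point the same direction: B = 1.09×10⁻⁵ + 6.95×10⁻⁶ = 1.79×10⁻⁵ T.

B ≈ 17.9 μT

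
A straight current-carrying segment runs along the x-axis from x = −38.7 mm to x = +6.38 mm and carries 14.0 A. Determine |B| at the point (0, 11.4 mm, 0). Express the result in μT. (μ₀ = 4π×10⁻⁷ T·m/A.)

B ≈ 178 μT

For a finite straight segment, B = (μ₀I/4πd)(sinθ₁ + sinθ₂), where θ₁, θ₂ are the angles from the perpendicular to each end.
The perpendicular distance is d = 0.0114 m; the end-offsets along the wire are a = 0.0387 m and b = 0.00638 m.
sinθ₁ = 0.0387/√(0.0387²+0.0114²) = 0.9592; sinθ₂ = 0.00638/√(0.00638²+0.0114²) = 0.4884.
B = (4π×10⁻⁷ × 14.0) / (4π × 0.0114) × (0.9592 + 0.4884) = 1.78×10⁻⁴ T.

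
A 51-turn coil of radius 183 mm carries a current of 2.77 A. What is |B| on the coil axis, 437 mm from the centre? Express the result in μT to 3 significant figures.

B ≈ 28.0 μT

For an N-turn flat coil, B = Nμ₀IR²/[2(R²+z²)^(3/2)] with R = 0.183 m, z = 0.437 m.
B = 51 × 5.48×10⁻⁷ T = 2.80×10⁻⁵ T.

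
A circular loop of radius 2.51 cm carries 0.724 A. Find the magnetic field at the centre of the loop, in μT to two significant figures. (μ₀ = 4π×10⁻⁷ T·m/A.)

At the centre of a circular loop the Biot–Savart law gives B = μ₀I/(2R).
B = (4π×10⁻⁷ × 0.724) / (2 × 0.0251) = 1.81×10⁻⁵ T.

B ≈ 18 μT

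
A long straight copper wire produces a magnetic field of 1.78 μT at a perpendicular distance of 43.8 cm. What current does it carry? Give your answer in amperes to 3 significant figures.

For a long straight wire B = μ₀I/(2πd), so I = 2πdB/μ₀.
I = 2π × 0.438 × 1.78×10⁻⁶ / (4π×10⁻⁷) = 3.90 A.

I ≈ 3.90 A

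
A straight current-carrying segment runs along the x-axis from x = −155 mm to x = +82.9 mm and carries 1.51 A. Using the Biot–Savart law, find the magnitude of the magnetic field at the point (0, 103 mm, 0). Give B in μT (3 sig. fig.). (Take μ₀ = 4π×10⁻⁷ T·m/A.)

B ≈ 2.14 μT

For a finite straight segment, B = (μ₀I/4πd)(sinθ₁ + sinθ₂), where θ₁, θ₂ are the angles from the perpendicular to each end.
The perpendicular distance is d = 0.103 m; the end-offsets along the wire are a = 0.155 m and b = 0.0829 m.
sinθ₁ = 0.155/√(0.155²+0.103²) = 0.8329; sinθ₂ = 0.0829/√(0.0829²+0.103²) = 0.6270.
B = (4π×10⁻⁷ × 1.51) / (4π × 0.103) × (0.8329 + 0.6270) = 2.14×10⁻⁶ T.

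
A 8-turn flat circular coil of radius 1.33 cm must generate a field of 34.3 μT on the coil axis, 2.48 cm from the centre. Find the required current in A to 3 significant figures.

I ≈ 0.860 A

For an N-turn coil, B = Nμ₀IR²/[2(R²+z²)^(3/2)] with R = 0.0133 m, z = 0.0248 m, so I = 2B(R²+z²)^(3/2)/(Nμ₀R²) = 2 × 3.43×10⁻⁵ × 2.23×10⁻⁵ / (8 × 4π×10⁻⁷ × 0.0001769) = 0.860 A.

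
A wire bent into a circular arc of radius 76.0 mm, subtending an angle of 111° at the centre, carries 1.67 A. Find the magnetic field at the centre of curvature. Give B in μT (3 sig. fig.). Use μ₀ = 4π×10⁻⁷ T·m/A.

B ≈ 4.26 μT

The Biot–Savart field of a circular arc at its centre is B = μ₀Iφ/(4πR), with φ = 1.937 rad.
B = (4π×10⁻⁷ × 1.67 × 1.937) / (4π × 0.076) = 4.26×10⁻⁶ T.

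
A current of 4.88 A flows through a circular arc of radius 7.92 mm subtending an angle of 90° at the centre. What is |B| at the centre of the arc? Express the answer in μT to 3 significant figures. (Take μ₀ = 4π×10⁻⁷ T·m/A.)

The Biot–Savart field of a circular arc at its centre is B = μ₀Iφ/(4πR), with φ = 1.571 rad.
B = (4π×10⁻⁷ × 4.88 × 1.571) / (4π × 0.00792) = 9.68×10⁻⁵ T.

B ≈ 96.8 μT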